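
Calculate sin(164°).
sin(164°) = 0.2756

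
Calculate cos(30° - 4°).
cos(30° - 4°) = cos 30° cos 4° + sin 30° sin 4° = 0.8988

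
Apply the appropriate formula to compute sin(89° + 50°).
sin(89° + 50°) = sin 89° cos 50° + cos 89° sin 50° = 0.6561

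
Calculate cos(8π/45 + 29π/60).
cos(8π/45 + 29π/60) = cos 8π/45 cos 29π/60 - sin 8π/45 sin 29π/60 = -0.4848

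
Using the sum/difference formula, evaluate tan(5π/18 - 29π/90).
tan(5π/18 - 29π/90) = (tan 5π/18 - tan 29π/90)/(1 + tan 5π/18 tan 29π/90) = -0.1405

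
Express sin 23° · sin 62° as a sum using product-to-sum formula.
sin 23° sin 62° = (1/2)[cos(23°-62°) - cos(23°+62°)]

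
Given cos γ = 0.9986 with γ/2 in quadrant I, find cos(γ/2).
cos(γ/2) = ±√((1 + cos γ)/2); positive since γ/2 ∈ QI, so cos(γ/2) = 0.9996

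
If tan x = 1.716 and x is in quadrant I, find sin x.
sin x = 0.864 (using tan²x + 1 = sec²x)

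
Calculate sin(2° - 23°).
sin(2° - 23°) = sin 2° cos 23° - cos 2° sin 23° = -0.3584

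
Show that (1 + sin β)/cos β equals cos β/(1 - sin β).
LHS = (1 + sin β)(1 - sin β) / (cos β(1 - sin β)) = (1 - sin²β) / (cos β(1 - sin β)) = cos²β / (cos β(1 - sin β)) = cos β/(1 - sin β) = RHS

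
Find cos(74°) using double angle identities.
cos(74°) = cos²37° - sin²37° = 0.2756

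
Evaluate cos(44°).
cos(44°) = 0.7193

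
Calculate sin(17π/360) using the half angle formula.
sin(17π/360) = √((1 - cos 17π/180)/2) = 0.1478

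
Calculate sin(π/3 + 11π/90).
sin(π/3 + 11π/90) = sin π/3 cos 11π/90 + cos π/3 sin 11π/90 = 0.9903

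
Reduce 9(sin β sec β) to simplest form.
9(sin β sec β) = 9(tan β) (using Reciprocal + quotient)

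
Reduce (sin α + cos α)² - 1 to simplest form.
(sin α + cos α)² - 1 = sin(2α) (using Pythagorean + double angle)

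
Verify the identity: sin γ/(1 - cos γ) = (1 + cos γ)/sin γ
LHS = sin γ(1 + cos γ) / ((1 - cos γ)(1 + cos γ)) = sin γ(1 + cos γ) / (1 - cos²γ) = sin γ(1 + cos γ) / sin²γ = (1 + cos γ)/sin γ = RHS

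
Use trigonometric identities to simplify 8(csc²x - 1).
8(csc²x - 1) = 8(cot²x) (using Pythagorean identity)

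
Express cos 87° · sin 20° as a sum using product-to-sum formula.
cos 87° sin 20° = (1/2)[sin(87°+20°) - sin(87°-20°)]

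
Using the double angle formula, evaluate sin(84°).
sin(84°) = 2 sin 42° cos 42° = 0.9945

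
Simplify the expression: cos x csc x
cos x csc x = cot x (using Reciprocal + quotient)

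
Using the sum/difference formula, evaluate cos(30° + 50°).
cos(30° + 50°) = cos 30° cos 50° - sin 30° sin 50° = 0.1736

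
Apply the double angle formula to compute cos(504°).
cos(504°) = cos²252° - sin²252° = -0.809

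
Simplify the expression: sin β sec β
sin β sec β = tan β (using Reciprocal + quotient)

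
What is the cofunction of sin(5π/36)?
sin(5π/36) = cos(π/2 - 5π/36) = cos(13π/36)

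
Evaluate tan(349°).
tan(349°) = -0.1944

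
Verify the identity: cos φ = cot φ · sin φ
RHS = (cos φ/sin φ) · sin φ = cos φ = LHS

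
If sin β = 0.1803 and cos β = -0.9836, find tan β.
tan β = sin β / cos β = -0.1833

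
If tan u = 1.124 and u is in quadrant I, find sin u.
sin u = 0.7471 (using tan²u + 1 = sec²u)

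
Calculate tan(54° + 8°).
tan(54° + 8°) = (tan 54° + tan 8°)/(1 - tan 54° tan 8°) = 1.881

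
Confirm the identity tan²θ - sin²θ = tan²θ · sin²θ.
LHS = sin²θ/cos²θ - sin²θ = sin²θ(1/cos²θ - 1) = sin²θ · (1 - cos²θ)/cos²θ = sin²θ · sin²θ/cos²θ = sin²θ · tan²θ = RHS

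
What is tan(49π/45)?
tan(49π/45) = 0.2867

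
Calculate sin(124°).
sin(124°) = 0.829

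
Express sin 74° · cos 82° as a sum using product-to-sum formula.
sin 74° cos 82° = (1/2)[sin(74°+82°) + sin(74°-82°)]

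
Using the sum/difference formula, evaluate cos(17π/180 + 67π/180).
cos(17π/180 + 67π/180) = cos 17π/180 cos 67π/180 - sin 17π/180 sin 67π/180 = 0.1045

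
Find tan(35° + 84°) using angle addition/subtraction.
tan(35° + 84°) = (tan 35° + tan 84°)/(1 - tan 35° tan 84°) = -1.804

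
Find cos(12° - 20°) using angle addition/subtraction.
cos(12° - 20°) = cos 12° cos 20° + sin 12° sin 20° = 0.9903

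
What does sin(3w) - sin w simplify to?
sin(3w) - sin w = 2 cos(2w) sin w (using Sum-to-product)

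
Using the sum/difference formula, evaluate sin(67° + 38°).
sin(67° + 38°) = sin 67° cos 38° + cos 67° sin 38° = (√6+√2)/4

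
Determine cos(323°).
cos(323°) = 0.7986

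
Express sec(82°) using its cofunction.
sec(82°) = csc(90° - 82°) = csc(8°)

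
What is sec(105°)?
sec(105°) = -3.864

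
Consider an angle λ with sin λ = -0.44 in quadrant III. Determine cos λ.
cos λ = ±√(1 - sin²λ) = -0.898 (negative in QIII)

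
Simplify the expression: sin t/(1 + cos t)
sin t/(1 + cos t) = tan(t/2) (using Half angle)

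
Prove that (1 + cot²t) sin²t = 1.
LHS = csc²t · sin²t = (1/sin²t) · sin²t = 1 = RHS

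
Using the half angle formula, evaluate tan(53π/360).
tan(53π/360) = sin 53π/180 / (1 + cos 53π/180) = 0.4986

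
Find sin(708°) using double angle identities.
sin(708°) = 2 sin 354° cos 354° = -0.2079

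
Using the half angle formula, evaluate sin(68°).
sin(68°) = √((1 - cos 136°)/2) = 0.9272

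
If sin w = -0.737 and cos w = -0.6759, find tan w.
tan w = sin w / cos w = 1.09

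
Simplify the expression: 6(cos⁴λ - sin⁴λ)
6(cos⁴λ - sin⁴λ) = 6(cos(2λ)) (using Factoring + double angle)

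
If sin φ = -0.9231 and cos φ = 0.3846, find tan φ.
tan φ = sin φ / cos φ = -2.4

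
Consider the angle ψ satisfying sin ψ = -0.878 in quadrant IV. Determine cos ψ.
cos ψ = √(1 - sin²ψ) = 0.4787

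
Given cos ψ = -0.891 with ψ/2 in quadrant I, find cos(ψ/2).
cos(ψ/2) = ±√((1 + cos ψ)/2); positive since ψ/2 ∈ QI, so cos(ψ/2) = 0.2335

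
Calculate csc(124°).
csc(124°) = 1.206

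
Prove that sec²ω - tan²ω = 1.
LHS = 1/cos²ω - sin²ω/cos²ω = (1 - sin²ω)/cos²ω = cos²ω/cos²ω = 1 = RHS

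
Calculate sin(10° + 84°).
sin(10° + 84°) = sin 10° cos 84° + cos 10° sin 84° = 0.9976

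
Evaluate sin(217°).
sin(217°) = -0.6018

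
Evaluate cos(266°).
cos(266°) = -0.06976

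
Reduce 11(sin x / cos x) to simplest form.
11(sin x / cos x) = 11(tan x) (using Quotient identity)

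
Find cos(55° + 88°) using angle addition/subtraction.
cos(55° + 88°) = cos 55° cos 88° - sin 55° sin 88° = -0.7986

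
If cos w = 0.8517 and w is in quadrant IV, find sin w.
sin w = -0.524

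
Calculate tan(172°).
tan(172°) = -0.1405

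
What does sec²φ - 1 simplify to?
sec²φ - 1 = tan²φ (using Pythagorean identity)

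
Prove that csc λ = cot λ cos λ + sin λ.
RHS = cos²λ/sin λ + sin λ = (cos²λ + sin²λ)/sin λ = 1/sin λ = csc λ = LHS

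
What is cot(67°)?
cot(67°) = 0.4245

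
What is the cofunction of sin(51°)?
sin(51°) = cos(90° - 51°) = cos(39°)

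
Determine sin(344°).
sin(344°) = -0.2756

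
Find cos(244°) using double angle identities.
cos(244°) = cos²122° - sin²122° = -0.4384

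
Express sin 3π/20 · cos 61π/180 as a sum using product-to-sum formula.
sin 3π/20 cos 61π/180 = (1/2)[sin(3π/20+61π/180) + sin(3π/20-61π/180)]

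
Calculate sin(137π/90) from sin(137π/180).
sin(137π/90) = 2 sin 137π/180 cos 137π/180 = -0.9976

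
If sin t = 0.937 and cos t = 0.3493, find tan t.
tan t = sin t / cos t = 2.683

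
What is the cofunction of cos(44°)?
cos(44°) = sin(90° - 44°) = sin(46°)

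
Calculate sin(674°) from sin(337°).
sin(674°) = 2 sin 337° cos 337° = -0.7193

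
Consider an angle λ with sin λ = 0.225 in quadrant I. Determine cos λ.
cos λ = √(1 - sin²λ) = 0.9744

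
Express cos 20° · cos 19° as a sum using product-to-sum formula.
cos 20° cos 19° = (1/2)[cos(20°-19°) + cos(20°+19°)]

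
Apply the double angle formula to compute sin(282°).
sin(282°) = 2 sin 141° cos 141° = -0.9781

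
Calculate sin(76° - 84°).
sin(76° - 84°) = sin 76° cos 84° - cos 76° sin 84° = -0.1392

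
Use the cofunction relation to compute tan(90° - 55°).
tan(90° - 55°) = cot(55°) = 0.7002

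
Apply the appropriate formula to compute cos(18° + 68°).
cos(18° + 68°) = cos 18° cos 68° - sin 18° sin 68° = 0.06976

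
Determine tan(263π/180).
tan(263π/180) = 8.144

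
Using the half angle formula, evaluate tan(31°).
tan(31°) = sin 62° / (1 + cos 62°) = 0.6009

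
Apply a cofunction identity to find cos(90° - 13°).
cos(90° - 13°) = sin(13°) = 0.225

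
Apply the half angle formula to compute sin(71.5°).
sin(71.5°) = √((1 - cos 143°)/2) = 0.9483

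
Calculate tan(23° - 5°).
tan(23° - 5°) = (tan 23° - tan 5°)/(1 + tan 23° tan 5°) = 0.3249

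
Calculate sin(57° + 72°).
sin(57° + 72°) = sin 57° cos 72° + cos 57° sin 72° = 0.7771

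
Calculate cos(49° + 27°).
cos(49° + 27°) = cos 49° cos 27° - sin 49° sin 27° = 0.2419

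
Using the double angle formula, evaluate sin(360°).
sin(360°) = 2 sin 180° cos 180° = 0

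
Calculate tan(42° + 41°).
tan(42° + 41°) = (tan 42° + tan 41°)/(1 - tan 42° tan 41°) = 8.144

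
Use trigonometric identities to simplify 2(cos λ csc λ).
2(cos λ csc λ) = 2(cot λ) (using Reciprocal + quotient)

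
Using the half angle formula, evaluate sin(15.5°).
sin(15.5°) = √((1 - cos 31°)/2) = 0.2672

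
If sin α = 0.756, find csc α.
csc α = 1/sin α = 1.323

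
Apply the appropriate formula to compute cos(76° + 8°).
cos(76° + 8°) = cos 76° cos 8° - sin 76° sin 8° = 0.1045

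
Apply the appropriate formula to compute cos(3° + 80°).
cos(3° + 80°) = cos 3° cos 80° - sin 3° sin 80° = 0.1219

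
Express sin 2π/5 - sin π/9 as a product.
sin 2π/5 - sin π/9 = 2 cos(23π/90) sin(13π/90)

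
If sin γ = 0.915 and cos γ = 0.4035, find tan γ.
tan γ = sin γ / cos γ = 2.268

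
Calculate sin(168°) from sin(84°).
sin(168°) = 2 sin 84° cos 84° = 0.2079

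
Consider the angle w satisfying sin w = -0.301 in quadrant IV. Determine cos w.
cos w = √(1 - sin²w) = 0.9536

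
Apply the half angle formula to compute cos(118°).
cos(118°) = -√((1 + cos 236°)/2) = -0.4695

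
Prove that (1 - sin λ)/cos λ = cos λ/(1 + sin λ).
LHS = (1 - sin λ)(1 + sin λ) / (cos λ(1 + sin λ)) = (1 - sin²λ) / (cos λ(1 + sin λ)) = cos²λ / (cos λ(1 + sin λ)) = cos λ/(1 + sin λ) = RHS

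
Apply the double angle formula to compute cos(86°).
cos(86°) = cos²43° - sin²43° = 0.06976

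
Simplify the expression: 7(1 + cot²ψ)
7(1 + cot²ψ) = 7(csc²ψ) (using Pythagorean identity)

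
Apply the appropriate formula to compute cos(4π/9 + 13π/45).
cos(4π/9 + 13π/45) = cos 4π/9 cos 13π/45 - sin 4π/9 sin 13π/45 = -0.6691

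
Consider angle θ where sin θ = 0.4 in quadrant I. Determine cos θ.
cos θ = √(1 - sin²θ) = 0.9165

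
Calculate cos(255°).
cos(255°) = -(√6-√2)/4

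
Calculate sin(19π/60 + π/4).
sin(19π/60 + π/4) = sin 19π/60 cos π/4 + cos 19π/60 sin π/4 = 0.9781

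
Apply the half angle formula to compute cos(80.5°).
cos(80.5°) = √((1 + cos 161°)/2) = 0.165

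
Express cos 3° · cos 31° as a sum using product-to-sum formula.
cos 3° cos 31° = (1/2)[cos(3°-31°) + cos(3°+31°)]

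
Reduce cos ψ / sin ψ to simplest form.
cos ψ / sin ψ = cot ψ (using Quotient identity)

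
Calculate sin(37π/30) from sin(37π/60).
sin(37π/30) = 2 sin 37π/60 cos 37π/60 = -0.6691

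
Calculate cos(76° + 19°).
cos(76° + 19°) = cos 76° cos 19° - sin 76° sin 19° = -0.08716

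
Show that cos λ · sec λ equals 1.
LHS = cos λ · (1/cos λ) = 1 = RHS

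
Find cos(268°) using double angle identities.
cos(268°) = cos²134° - sin²134° = -0.0349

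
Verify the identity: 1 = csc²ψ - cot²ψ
RHS = 1/sin²ψ - cos²ψ/sin²ψ = (1 - cos²ψ)/sin²ψ = sin²ψ/sin²ψ = 1 = LHS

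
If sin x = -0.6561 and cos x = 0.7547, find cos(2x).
cos(2x) = cos²x - sin²x = 0.1391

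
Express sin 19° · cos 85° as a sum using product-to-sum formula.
sin 19° cos 85° = (1/2)[sin(19°+85°) + sin(19°-85°)]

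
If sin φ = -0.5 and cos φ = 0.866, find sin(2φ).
sin(2φ) = 2 sin φ cos φ = -0.866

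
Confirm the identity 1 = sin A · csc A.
RHS = sin A · (1/sin A) = 1 = LHS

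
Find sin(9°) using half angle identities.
sin(9°) = √((1 - cos 18°)/2) = 0.1564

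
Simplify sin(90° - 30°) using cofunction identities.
sin(90° - 30°) = cos(30°)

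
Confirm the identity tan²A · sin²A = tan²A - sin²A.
RHS = sin²A/cos²A - sin²A = sin²A(1/cos²A - 1) = sin²A · (1 - cos²A)/cos²A = sin²A · sin²A/cos²A = sin²A · tan²A = LHS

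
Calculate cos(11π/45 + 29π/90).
cos(11π/45 + 29π/90) = cos 11π/45 cos 29π/90 - sin 11π/45 sin 29π/90 = -0.2079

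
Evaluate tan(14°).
tan(14°) = 0.2493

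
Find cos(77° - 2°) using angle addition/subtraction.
cos(77° - 2°) = cos 77° cos 2° + sin 77° sin 2° = (√6-√2)/4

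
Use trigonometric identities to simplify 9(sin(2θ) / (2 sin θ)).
9(sin(2θ) / (2 sin θ)) = 9(cos θ) (using Double angle)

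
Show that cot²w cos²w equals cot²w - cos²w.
RHS = cos²w/sin²w - cos²w = cos²w(1/sin²w - 1) = cos²w · (1 - sin²w)/sin²w = cos²w · cos²w/sin²w = cos²w · cot²w = LHS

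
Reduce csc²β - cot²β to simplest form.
csc²β - cot²β = 1 (using Pythagorean identity)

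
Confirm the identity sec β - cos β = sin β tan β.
LHS = 1/cos β - cos β = (1 - cos²β)/cos β = sin²β/cos β = sin β · (sin β/cos β) = sin β tan β = RHS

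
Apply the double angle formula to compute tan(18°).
tan(18°) = 2 tan 9° / (1 - tan²9°) = 0.3249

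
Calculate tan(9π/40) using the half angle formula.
tan(9π/40) = sin 9π/20 / (1 + cos 9π/20) = 0.8541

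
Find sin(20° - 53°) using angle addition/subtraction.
sin(20° - 53°) = sin 20° cos 53° - cos 20° sin 53° = -0.5446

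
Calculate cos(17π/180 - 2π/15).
cos(17π/180 - 2π/15) = cos 17π/180 cos 2π/15 + sin 17π/180 sin 2π/15 = 0.9925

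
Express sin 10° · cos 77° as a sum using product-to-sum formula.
sin 10° cos 77° = (1/2)[sin(10°+77°) + sin(10°-77°)]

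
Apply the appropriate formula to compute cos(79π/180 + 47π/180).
cos(79π/180 + 47π/180) = cos 79π/180 cos 47π/180 - sin 79π/180 sin 47π/180 = -0.5878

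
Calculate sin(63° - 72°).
sin(63° - 72°) = sin 63° cos 72° - cos 63° sin 72° = -0.1564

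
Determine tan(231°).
tan(231°) = 1.235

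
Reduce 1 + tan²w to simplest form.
1 + tan²w = sec²w (using Pythagorean identity)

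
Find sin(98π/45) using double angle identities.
sin(98π/45) = 2 sin 49π/45 cos 49π/45 = 0.5299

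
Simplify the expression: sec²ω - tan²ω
sec²ω - tan²ω = 1 (using Pythagorean identity)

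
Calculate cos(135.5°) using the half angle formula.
cos(135.5°) = -√((1 + cos 271°)/2) = -0.7133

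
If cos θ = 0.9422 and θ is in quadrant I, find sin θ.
sin θ = 0.3351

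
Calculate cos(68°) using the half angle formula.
cos(68°) = √((1 + cos 136°)/2) = 0.3746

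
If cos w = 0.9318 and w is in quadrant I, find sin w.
sin w = 0.363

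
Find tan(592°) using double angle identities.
tan(592°) = 2 tan 296° / (1 - tan²296°) = 1.28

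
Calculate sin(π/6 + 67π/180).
sin(π/6 + 67π/180) = sin π/6 cos 67π/180 + cos π/6 sin 67π/180 = 0.9925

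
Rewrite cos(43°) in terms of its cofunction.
cos(43°) = sin(90° - 43°) = sin(47°)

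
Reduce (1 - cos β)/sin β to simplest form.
(1 - cos β)/sin β = tan(β/2) (using Half angle)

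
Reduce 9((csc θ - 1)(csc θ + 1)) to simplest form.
9((csc θ - 1)(csc θ + 1)) = 9(cot²θ) (using Diff. of squares)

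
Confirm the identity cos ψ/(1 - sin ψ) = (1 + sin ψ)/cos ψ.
RHS = (1 + sin ψ)(1 - sin ψ) / (cos ψ(1 - sin ψ)) = (1 - sin²ψ) / (cos ψ(1 - sin ψ)) = cos²ψ / (cos ψ(1 - sin ψ)) = cos ψ/(1 - sin ψ) = LHS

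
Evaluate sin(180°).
sin(180°) = 0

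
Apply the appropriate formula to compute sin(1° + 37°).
sin(1° + 37°) = sin 1° cos 37° + cos 1° sin 37° = 0.6157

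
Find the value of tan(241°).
tan(241°) = 1.804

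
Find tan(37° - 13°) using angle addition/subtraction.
tan(37° - 13°) = (tan 37° - tan 13°)/(1 + tan 37° tan 13°) = 0.4452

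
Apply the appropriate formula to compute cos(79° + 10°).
cos(79° + 10°) = cos 79° cos 10° - sin 79° sin 10° = 0.01745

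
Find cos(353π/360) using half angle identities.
cos(353π/360) = -√((1 + cos 353π/180)/2) = -0.9981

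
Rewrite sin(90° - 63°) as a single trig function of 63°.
sin(90° - 63°) = cos(63°)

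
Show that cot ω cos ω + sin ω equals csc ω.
LHS = cos²ω/sin ω + sin ω = (cos²ω + sin²ω)/sin ω = 1/sin ω = csc ω = RHS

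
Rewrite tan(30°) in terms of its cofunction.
tan(30°) = cot(90° - 30°) = cot(60°)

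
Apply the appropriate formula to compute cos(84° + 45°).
cos(84° + 45°) = cos 84° cos 45° - sin 84° sin 45° = -0.6293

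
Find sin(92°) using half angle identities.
sin(92°) = √((1 - cos 184°)/2) = 0.9994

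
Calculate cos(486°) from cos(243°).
cos(486°) = cos²243° - sin²243° = -0.5878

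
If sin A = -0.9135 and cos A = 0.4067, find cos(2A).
cos(2A) = cos²A - sin²A = -0.6691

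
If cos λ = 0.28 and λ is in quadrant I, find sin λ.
sin λ = 0.96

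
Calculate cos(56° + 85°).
cos(56° + 85°) = cos 56° cos 85° - sin 56° sin 85° = -0.7771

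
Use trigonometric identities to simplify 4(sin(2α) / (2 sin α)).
4(sin(2α) / (2 sin α)) = 4(cos α) (using Double angle)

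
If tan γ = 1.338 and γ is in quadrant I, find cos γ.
cos γ = 0.5987 (using tan²γ + 1 = sec²γ)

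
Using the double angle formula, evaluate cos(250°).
cos(250°) = cos²125° - sin²125° = -0.342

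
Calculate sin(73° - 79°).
sin(73° - 79°) = sin 73° cos 79° - cos 73° sin 79° = -0.1045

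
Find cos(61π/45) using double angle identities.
cos(61π/45) = cos²61π/90 - sin²61π/90 = -0.4384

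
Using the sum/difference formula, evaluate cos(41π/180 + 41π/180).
cos(41π/180 + 41π/180) = cos 41π/180 cos 41π/180 - sin 41π/180 sin 41π/180 = 0.1392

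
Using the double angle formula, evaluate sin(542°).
sin(542°) = 2 sin 271° cos 271° = -0.0349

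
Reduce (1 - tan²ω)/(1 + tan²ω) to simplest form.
(1 - tan²ω)/(1 + tan²ω) = cos(2ω) (using Double angle)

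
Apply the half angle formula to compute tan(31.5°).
tan(31.5°) = sin 63° / (1 + cos 63°) = 0.6128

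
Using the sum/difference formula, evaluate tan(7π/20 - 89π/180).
tan(7π/20 - 89π/180) = (tan 7π/20 - tan 89π/180)/(1 + tan 7π/20 tan 89π/180) = -0.4877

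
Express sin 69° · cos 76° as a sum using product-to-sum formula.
sin 69° cos 76° = (1/2)[sin(69°+76°) + sin(69°-76°)]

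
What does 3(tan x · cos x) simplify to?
3(tan x · cos x) = 3(sin x) (using Quotient identity)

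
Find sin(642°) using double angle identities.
sin(642°) = 2 sin 321° cos 321° = -0.9781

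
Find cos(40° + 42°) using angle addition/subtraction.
cos(40° + 42°) = cos 40° cos 42° - sin 40° sin 42° = 0.1392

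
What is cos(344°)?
cos(344°) = 0.9613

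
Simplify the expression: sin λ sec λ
sin λ sec λ = tan λ (using Reciprocal + quotient)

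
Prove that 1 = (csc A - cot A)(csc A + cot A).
RHS = csc²A - cot²A = (1 + cot²A) - cot²A = 1 = LHS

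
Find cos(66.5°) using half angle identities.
cos(66.5°) = √((1 + cos 133°)/2) = 0.3987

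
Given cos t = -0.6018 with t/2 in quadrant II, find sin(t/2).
sin(t/2) = ±√((1 - cos t)/2); positive since t/2 ∈ QII, so sin(t/2) = 0.8949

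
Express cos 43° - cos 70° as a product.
cos 43° - cos 70° = -2 sin(56.5°) sin(-13.5°)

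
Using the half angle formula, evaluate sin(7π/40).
sin(7π/40) = √((1 - cos 7π/20)/2) = 0.5225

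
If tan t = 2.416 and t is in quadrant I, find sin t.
sin t = 0.924 (using tan²t + 1 = sec²t)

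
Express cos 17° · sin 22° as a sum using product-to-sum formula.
cos 17° sin 22° = (1/2)[sin(17°+22°) - sin(17°-22°)]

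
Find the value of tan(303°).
tan(303°) = -1.54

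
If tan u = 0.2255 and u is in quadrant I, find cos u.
cos u = 0.9755 (using tan²u + 1 = sec²u)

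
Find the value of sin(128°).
sin(128°) = 0.788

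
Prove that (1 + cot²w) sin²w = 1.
LHS = csc²w · sin²w = (1/sin²w) · sin²w = 1 = RHS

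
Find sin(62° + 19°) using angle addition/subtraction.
sin(62° + 19°) = sin 62° cos 19° + cos 62° sin 19° = 0.9877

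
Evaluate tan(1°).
tan(1°) = 0.01746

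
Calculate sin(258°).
sin(258°) = -0.9781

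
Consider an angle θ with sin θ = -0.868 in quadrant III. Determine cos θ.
cos θ = ±√(1 - sin²θ) = -0.4966 (negative in QIII)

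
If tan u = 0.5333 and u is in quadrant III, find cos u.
cos u = -0.8824 (using tan²u + 1 = sec²u)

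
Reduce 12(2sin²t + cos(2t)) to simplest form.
12(2sin²t + cos(2t)) = 12 (using Double angle)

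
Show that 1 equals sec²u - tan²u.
RHS = 1/cos²u - sin²u/cos²u = (1 - sin²u)/cos²u = cos²u/cos²u = 1 = LHS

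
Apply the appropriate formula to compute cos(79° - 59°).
cos(79° - 59°) = cos 79° cos 59° + sin 79° sin 59° = 0.9397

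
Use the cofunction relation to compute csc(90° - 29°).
csc(90° - 29°) = sec(29°) = 1.143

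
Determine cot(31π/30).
cot(31π/30) = 9.514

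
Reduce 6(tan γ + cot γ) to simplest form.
6(tan γ + cot γ) = 6(sec γ csc γ) (using Quotient identities)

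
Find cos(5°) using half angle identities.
cos(5°) = √((1 + cos 10°)/2) = 0.9962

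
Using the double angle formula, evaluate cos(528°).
cos(528°) = cos²264° - sin²264° = -0.9781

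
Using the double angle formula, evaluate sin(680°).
sin(680°) = 2 sin 340° cos 340° = -0.6428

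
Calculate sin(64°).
sin(64°) = 0.8988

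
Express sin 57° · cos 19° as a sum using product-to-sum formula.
sin 57° cos 19° = (1/2)[sin(57°+19°) + sin(57°-19°)]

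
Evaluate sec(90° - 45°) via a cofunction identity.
sec(90° - 45°) = csc(45°) = √2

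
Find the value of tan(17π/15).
tan(17π/15) = 0.4452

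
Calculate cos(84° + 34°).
cos(84° + 34°) = cos 84° cos 34° - sin 84° sin 34° = -0.4695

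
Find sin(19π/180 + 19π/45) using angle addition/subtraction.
sin(19π/180 + 19π/45) = sin 19π/180 cos 19π/45 + cos 19π/180 sin 19π/45 = 0.9962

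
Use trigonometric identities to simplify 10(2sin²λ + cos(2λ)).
10(2sin²λ + cos(2λ)) = 10 (using Double angle)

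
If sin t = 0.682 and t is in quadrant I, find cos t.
cos t = 0.7314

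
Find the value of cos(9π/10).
cos(9π/10) = -0.9511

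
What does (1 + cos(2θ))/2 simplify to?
(1 + cos(2θ))/2 = cos²θ (using Power reduction)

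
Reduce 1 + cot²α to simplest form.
1 + cot²α = csc²α (using Pythagorean identity)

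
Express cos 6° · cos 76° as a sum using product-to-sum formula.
cos 6° cos 76° = (1/2)[cos(6°-76°) + cos(6°+76°)]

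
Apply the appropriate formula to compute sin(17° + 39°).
sin(17° + 39°) = sin 17° cos 39° + cos 17° sin 39° = 0.829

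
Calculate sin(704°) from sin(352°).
sin(704°) = 2 sin 352° cos 352° = -0.2756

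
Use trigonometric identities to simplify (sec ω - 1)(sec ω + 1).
(sec ω - 1)(sec ω + 1) = tan²ω (using Diff. of squares)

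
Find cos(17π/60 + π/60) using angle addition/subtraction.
cos(17π/60 + π/60) = cos 17π/60 cos π/60 - sin 17π/60 sin π/60 = 0.5878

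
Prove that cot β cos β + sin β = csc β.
LHS = cos²β/sin β + sin β = (cos²β + sin²β)/sin β = 1/sin β = csc β = RHS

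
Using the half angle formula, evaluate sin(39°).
sin(39°) = √((1 - cos 78°)/2) = 0.6293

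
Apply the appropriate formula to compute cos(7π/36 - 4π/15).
cos(7π/36 - 4π/15) = cos 7π/36 cos 4π/15 + sin 7π/36 sin 4π/15 = 0.9744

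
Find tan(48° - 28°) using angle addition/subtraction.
tan(48° - 28°) = (tan 48° - tan 28°)/(1 + tan 48° tan 28°) = 0.364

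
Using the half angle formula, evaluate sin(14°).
sin(14°) = √((1 - cos 28°)/2) = 0.2419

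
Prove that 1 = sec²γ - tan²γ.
RHS = 1/cos²γ - sin²γ/cos²γ = (1 - sin²γ)/cos²γ = cos²γ/cos²γ = 1 = LHS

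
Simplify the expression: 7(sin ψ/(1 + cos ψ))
7(sin ψ/(1 + cos ψ)) = 7(tan(ψ/2)) (using Half angle)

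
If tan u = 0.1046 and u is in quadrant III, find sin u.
sin u = -0.104 (using tan²u + 1 = sec²u)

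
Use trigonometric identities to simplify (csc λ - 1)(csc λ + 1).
(csc λ - 1)(csc λ + 1) = cot²λ (using Diff. of squares)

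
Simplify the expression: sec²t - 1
sec²t - 1 = tan²t (using Pythagorean identity)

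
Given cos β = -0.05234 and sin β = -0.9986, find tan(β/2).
tan(β/2) = sin β / (1 + cos β) = -1.054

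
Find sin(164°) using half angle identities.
sin(164°) = √((1 - cos 328°)/2) = 0.2756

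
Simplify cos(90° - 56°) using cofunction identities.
cos(90° - 56°) = sin(56°)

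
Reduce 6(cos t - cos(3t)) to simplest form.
6(cos t - cos(3t)) = 6(2 sin(2t) sin t) (using Sum-to-product)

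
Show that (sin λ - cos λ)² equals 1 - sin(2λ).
LHS = sin²λ - 2 sin λ cos λ + cos²λ = (sin²λ + cos²λ) - 2 sin λ cos λ = 1 - sin(2λ) = RHS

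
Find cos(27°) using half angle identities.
cos(27°) = √((1 + cos 54°)/2) = 0.891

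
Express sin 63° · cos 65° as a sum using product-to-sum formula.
sin 63° cos 65° = (1/2)[sin(63°+65°) + sin(63°-65°)]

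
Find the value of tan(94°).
tan(94°) = -14.3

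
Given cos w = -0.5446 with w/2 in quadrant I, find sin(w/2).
sin(w/2) = ±√((1 - cos w)/2); positive since w/2 ∈ QI, so sin(w/2) = 0.8788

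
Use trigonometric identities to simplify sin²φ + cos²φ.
sin²φ + cos²φ = 1 (using Pythagorean identity)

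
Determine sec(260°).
sec(260°) = -5.759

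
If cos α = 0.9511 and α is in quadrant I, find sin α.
sin α = 0.3089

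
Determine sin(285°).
sin(285°) = -(√6+√2)/4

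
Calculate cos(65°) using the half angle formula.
cos(65°) = √((1 + cos 130°)/2) = 0.4226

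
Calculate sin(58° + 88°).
sin(58° + 88°) = sin 58° cos 88° + cos 58° sin 88° = 0.5592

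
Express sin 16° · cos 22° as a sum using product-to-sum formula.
sin 16° cos 22° = (1/2)[sin(16°+22°) + sin(16°-22°)]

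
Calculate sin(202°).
sin(202°) = -0.3746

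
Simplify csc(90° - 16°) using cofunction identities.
csc(90° - 16°) = sec(16°)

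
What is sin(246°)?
sin(246°) = -0.9135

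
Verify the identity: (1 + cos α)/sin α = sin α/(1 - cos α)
RHS = sin α(1 + cos α) / ((1 - cos α)(1 + cos α)) = sin α(1 + cos α) / (1 - cos²α) = sin α(1 + cos α) / sin²α = (1 + cos α)/sin α = LHS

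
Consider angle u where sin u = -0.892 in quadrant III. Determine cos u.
cos u = ±√(1 - sin²u) = -0.452 (negative in QIII)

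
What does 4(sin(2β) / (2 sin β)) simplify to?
4(sin(2β) / (2 sin β)) = 4(cos β) (using Double angle)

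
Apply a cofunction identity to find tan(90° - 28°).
tan(90° - 28°) = cot(28°) = 1.881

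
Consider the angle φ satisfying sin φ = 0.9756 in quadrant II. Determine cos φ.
cos φ = ±√(1 - sin²φ) = -0.2196 (negative in QII)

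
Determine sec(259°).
sec(259°) = -5.241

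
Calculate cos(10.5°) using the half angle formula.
cos(10.5°) = √((1 + cos 21°)/2) = 0.9833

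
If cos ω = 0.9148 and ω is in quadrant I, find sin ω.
sin ω = 0.4039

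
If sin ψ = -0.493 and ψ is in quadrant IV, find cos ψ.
cos ψ = 0.87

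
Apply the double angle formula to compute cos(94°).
cos(94°) = cos²47° - sin²47° = -0.06976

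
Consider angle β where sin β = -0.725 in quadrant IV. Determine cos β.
cos β = √(1 - sin²β) = 0.6887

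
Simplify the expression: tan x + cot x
tan x + cot x = sec x csc x (using Quotient identities)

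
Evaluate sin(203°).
sin(203°) = -0.3907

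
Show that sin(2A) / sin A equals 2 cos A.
LHS = 2 sin A cos A / sin A = 2 cos A = RHS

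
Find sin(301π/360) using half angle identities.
sin(301π/360) = √((1 - cos 301π/180)/2) = 0.4924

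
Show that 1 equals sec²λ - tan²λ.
RHS = 1/cos²λ - sin²λ/cos²λ = (1 - sin²λ)/cos²λ = cos²λ/cos²λ = 1 = LHS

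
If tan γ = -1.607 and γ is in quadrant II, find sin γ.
sin γ = 0.849 (using tan²γ + 1 = sec²γ)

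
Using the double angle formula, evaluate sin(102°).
sin(102°) = 2 sin 51° cos 51° = 0.9781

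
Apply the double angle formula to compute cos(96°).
cos(96°) = cos²48° - sin²48° = -0.1045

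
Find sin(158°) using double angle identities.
sin(158°) = 2 sin 79° cos 79° = 0.3746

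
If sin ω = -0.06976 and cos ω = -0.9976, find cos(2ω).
cos(2ω) = cos²ω - sin²ω = 0.9903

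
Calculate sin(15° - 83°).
sin(15° - 83°) = sin 15° cos 83° - cos 15° sin 83° = -0.9272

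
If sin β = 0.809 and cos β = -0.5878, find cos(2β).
cos(2β) = cos²β - sin²β = -0.309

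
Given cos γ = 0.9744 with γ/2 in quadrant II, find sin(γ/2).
sin(γ/2) = ±√((1 - cos γ)/2); positive since γ/2 ∈ QII, so sin(γ/2) = 0.1131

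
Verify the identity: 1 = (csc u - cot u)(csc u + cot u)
RHS = csc²u - cot²u = (1 + cot²u) - cot²u = 1 = LHS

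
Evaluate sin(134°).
sin(134°) = 0.7193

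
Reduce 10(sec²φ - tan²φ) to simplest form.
10(sec²φ - tan²φ) = 10 (using Pythagorean identity)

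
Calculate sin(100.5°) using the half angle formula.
sin(100.5°) = √((1 - cos 201°)/2) = 0.9833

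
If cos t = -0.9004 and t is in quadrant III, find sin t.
sin t = -0.4351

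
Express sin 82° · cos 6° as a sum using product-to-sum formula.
sin 82° cos 6° = (1/2)[sin(82°+6°) + sin(82°-6°)]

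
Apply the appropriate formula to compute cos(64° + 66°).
cos(64° + 66°) = cos 64° cos 66° - sin 64° sin 66° = -0.6428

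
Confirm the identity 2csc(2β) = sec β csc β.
LHS = 2/sin(2β) = 2/(2 sin β cos β) = 1/(sin β cos β) = (1/cos β)(1/sin β) = sec β csc β = RHS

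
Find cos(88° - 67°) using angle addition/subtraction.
cos(88° - 67°) = cos 88° cos 67° + sin 88° sin 67° = 0.9336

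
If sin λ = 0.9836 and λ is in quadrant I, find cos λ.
cos λ = 0.1804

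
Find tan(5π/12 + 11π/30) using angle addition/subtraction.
tan(5π/12 + 11π/30) = (tan 5π/12 + tan 11π/30)/(1 - tan 5π/12 tan 11π/30) = -0.8098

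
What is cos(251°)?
cos(251°) = -0.3256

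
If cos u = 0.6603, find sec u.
sec u = 1/cos u = 1.514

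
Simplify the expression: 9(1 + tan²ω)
9(1 + tan²ω) = 9(sec²ω) (using Pythagorean identity)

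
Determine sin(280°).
sin(280°) = -0.9848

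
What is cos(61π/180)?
cos(61π/180) = 0.4848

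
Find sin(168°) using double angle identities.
sin(168°) = 2 sin 84° cos 84° = 0.2079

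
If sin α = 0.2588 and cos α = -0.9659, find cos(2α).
cos(2α) = cos²α - sin²α = 0.866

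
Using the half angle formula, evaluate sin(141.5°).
sin(141.5°) = √((1 - cos 283°)/2) = 0.6225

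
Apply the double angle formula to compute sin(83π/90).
sin(83π/90) = 2 sin 83π/180 cos 83π/180 = 0.2419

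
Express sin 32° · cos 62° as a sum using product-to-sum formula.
sin 32° cos 62° = (1/2)[sin(32°+62°) + sin(32°-62°)]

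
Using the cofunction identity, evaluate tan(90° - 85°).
tan(90° - 85°) = cot(85°) = 0.08749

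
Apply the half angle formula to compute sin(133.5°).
sin(133.5°) = √((1 - cos 267°)/2) = 0.7254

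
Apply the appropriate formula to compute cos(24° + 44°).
cos(24° + 44°) = cos 24° cos 44° - sin 24° sin 44° = 0.3746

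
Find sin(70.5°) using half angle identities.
sin(70.5°) = √((1 - cos 141°)/2) = 0.9426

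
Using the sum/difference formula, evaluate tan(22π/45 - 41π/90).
tan(22π/45 - 41π/90) = (tan 22π/45 - tan 41π/90)/(1 + tan 22π/45 tan 41π/90) = 0.1051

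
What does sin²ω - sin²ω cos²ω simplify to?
sin²ω - sin²ω cos²ω = sin⁴ω (using Factoring)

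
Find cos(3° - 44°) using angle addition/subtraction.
cos(3° - 44°) = cos 3° cos 44° + sin 3° sin 44° = 0.7547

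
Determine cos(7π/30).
cos(7π/30) = 0.7431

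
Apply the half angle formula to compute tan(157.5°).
tan(157.5°) = sin 315° / (1 + cos 315°) = -0.4142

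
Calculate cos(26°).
cos(26°) = 0.8988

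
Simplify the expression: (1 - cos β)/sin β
(1 - cos β)/sin β = tan(β/2) (using Half angle)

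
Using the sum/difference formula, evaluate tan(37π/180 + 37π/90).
tan(37π/180 + 37π/90) = (tan 37π/180 + tan 37π/90)/(1 - tan 37π/180 tan 37π/90) = -2.605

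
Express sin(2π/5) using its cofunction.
sin(2π/5) = cos(π/2 - 2π/5) = cos(π/10)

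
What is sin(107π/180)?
sin(107π/180) = 0.9563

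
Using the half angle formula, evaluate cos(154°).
cos(154°) = -√((1 + cos 308°)/2) = -0.8988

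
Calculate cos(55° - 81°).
cos(55° - 81°) = cos 55° cos 81° + sin 55° sin 81° = 0.8988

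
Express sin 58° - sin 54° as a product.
sin 58° - sin 54° = 2 cos(56°) sin(2°)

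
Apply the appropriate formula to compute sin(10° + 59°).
sin(10° + 59°) = sin 10° cos 59° + cos 10° sin 59° = 0.9336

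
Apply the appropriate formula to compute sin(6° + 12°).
sin(6° + 12°) = sin 6° cos 12° + cos 6° sin 12° = 0.309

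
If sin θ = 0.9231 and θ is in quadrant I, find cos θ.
cos θ = 0.3846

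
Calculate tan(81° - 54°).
tan(81° - 54°) = (tan 81° - tan 54°)/(1 + tan 81° tan 54°) = 0.5095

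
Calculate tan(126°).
tan(126°) = -1.376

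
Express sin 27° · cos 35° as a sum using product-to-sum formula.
sin 27° cos 35° = (1/2)[sin(27°+35°) + sin(27°-35°)]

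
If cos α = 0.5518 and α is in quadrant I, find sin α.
sin α = 0.834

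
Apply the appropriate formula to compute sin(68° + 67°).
sin(68° + 67°) = sin 68° cos 67° + cos 68° sin 67° = √2/2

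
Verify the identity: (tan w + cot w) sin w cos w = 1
LHS = (sin w/cos w + cos w/sin w) sin w cos w = ((sin²w + cos²w)/(sin w cos w)) · sin w cos w = sin²w + cos²w = 1 = RHS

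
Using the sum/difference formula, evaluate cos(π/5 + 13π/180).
cos(π/5 + 13π/180) = cos π/5 cos 13π/180 - sin π/5 sin 13π/180 = 0.6561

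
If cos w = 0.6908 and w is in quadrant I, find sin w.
sin w = 0.723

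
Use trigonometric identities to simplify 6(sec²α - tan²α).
6(sec²α - tan²α) = 6 (using Pythagorean identity)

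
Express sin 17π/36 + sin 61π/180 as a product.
sin 17π/36 + sin 61π/180 = 2 sin(73π/180) cos(π/15)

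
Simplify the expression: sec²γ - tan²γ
sec²γ - tan²γ = 1 (using Pythagorean identity)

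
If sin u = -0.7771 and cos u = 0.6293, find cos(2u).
cos(2u) = cos²u - sin²u = -0.2079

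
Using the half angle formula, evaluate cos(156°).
cos(156°) = -√((1 + cos 312°)/2) = -0.9135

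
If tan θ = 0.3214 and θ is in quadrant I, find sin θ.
sin θ = 0.306 (using tan²θ + 1 = sec²θ)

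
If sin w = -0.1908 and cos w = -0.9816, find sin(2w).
sin(2w) = 2 sin w cos w = 0.3746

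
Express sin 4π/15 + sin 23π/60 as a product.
sin 4π/15 + sin 23π/60 = 2 sin(13π/40) cos(-7π/120)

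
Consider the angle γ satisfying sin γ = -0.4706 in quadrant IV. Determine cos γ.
cos γ = √(1 - sin²γ) = 0.8823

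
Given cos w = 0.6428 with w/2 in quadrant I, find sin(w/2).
sin(w/2) = ±√((1 - cos w)/2); positive since w/2 ∈ QI, so sin(w/2) = 0.4226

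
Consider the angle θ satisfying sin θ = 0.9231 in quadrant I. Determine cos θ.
cos θ = √(1 - sin²θ) = 0.3846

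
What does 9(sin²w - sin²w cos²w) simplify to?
9(sin²w - sin²w cos²w) = 9(sin⁴w) (using Factoring)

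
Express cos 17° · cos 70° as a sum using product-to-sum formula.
cos 17° cos 70° = (1/2)[cos(17°-70°) + cos(17°+70°)]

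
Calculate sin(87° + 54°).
sin(87° + 54°) = sin 87° cos 54° + cos 87° sin 54° = 0.6293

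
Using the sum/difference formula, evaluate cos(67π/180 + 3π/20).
cos(67π/180 + 3π/20) = cos 67π/180 cos 3π/20 - sin 67π/180 sin 3π/20 = -0.06976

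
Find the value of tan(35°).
tan(35°) = 0.7002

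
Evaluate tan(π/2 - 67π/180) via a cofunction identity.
tan(π/2 - 67π/180) = cot(67π/180) = 0.4245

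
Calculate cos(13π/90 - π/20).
cos(13π/90 - π/20) = cos 13π/90 cos π/20 + sin 13π/90 sin π/20 = 0.9563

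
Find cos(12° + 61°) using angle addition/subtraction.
cos(12° + 61°) = cos 12° cos 61° - sin 12° sin 61° = 0.2924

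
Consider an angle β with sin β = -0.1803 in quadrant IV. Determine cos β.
cos β = √(1 - sin²β) = 0.9836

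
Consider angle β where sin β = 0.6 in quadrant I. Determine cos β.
cos β = √(1 - sin²β) = 0.8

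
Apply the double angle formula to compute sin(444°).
sin(444°) = 2 sin 222° cos 222° = 0.9945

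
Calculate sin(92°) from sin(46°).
sin(92°) = 2 sin 46° cos 46° = 0.9994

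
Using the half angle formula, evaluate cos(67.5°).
cos(67.5°) = √((1 + cos 135°)/2) = √(2-√2)/2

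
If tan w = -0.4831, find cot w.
cot w = 1/tan w = -2.07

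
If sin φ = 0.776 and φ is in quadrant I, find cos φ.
cos φ = 0.6307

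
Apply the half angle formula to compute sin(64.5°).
sin(64.5°) = √((1 - cos 129°)/2) = 0.9026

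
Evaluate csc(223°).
csc(223°) = -1.466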